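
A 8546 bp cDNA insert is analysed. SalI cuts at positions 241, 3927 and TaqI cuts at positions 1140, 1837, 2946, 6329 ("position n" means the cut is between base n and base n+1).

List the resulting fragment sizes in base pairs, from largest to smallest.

2402, 2217, 1109, 981, 899, 697, 241 bp

Combined cut positions (sorted): 241, 1140, 1837, 2946, 3927, 6329.
Linear molecule, 6 cuts → 7 fragments:
  241 − 0 = 241 bp
  1140 − 241 = 899 bp
  1837 − 1140 = 697 bp
  2946 − 1837 = 1109 bp
  3927 − 2946 = 981 bp
  6329 − 3927 = 2402 bp
  8546 − 6329 = 2217 bp
Sorted largest to smallest: 2402, 2217, 1109, 981, 899, 697, 241 bp.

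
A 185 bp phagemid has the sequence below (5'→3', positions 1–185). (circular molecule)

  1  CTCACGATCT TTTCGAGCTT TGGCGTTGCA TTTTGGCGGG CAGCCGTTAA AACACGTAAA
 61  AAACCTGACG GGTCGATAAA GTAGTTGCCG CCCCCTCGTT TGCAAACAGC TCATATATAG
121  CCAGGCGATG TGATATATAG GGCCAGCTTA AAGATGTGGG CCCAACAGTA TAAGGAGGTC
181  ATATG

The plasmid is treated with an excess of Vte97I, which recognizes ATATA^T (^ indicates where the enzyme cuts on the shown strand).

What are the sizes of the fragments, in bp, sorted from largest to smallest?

165, 20 bp

Vte97I sites (ATATAT) start at positions 113, 133.
Vte97I cuts after base 5 of each site (before the last base), so after positions 117, 137.
Circular molecule, 2 cuts → 2 fragments:
  118–137 → 20 bp
  138–185 then 1–117 → 48 + 117 = 165 bp
Sorted largest to smallest: 165, 20 bp.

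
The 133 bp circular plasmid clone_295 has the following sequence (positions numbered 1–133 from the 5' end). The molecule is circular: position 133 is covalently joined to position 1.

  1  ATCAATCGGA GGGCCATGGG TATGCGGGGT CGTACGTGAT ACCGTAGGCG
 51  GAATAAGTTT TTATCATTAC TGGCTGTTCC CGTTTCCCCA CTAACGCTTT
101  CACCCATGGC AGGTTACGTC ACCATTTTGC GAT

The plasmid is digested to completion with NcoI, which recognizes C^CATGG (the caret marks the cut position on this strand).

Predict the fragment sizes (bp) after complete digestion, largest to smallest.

NcoI sites (CCATGG) start at positions 14, 104.
NcoI cuts after the first base of each site, so after positions 14, 104.
Circular molecule, 2 cuts → 2 fragments:
  15–104 → 90 bp
  105–133 then 1–14 → 29 + 14 = 43 bp
Sorted largest to smallest: 90, 43 bp.

90, 43 bp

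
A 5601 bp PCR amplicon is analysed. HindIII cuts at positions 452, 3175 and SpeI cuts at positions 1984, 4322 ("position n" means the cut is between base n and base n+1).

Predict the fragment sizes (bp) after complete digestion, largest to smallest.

Combined cut positions (sorted): 452, 1984, 3175, 4322.
Linear molecule, 4 cuts → 5 fragments:
  452 − 0 = 452 bp
  1984 − 452 = 1532 bp
  3175 − 1984 = 1191 bp
  4322 − 3175 = 1147 bp
  5601 − 4322 = 1279 bp
Sorted largest to smallest: 1532, 1279, 1191, 1147, 452 bp.

1532, 1279, 1191, 1147, 452 bp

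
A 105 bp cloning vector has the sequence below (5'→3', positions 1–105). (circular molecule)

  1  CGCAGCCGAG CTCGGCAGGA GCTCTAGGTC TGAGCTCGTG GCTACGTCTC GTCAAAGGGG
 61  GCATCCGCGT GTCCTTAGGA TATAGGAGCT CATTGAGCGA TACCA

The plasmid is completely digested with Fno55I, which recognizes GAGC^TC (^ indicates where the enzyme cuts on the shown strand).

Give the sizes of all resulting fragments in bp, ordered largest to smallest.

54, 27, 13, 11 bp

Fno55I sites (GAGCTC) start at positions 8, 19, 32, 86.
Fno55I cuts after base 4 of each site, so after positions 11, 22, 35, 89.
Circular molecule, 4 cuts → 4 fragments:
  12–22 → 11 bp
  23–35 → 13 bp
  36–89 → 54 bp
  90–105 then 1–11 → 16 + 11 = 27 bp
Sorted largest to smallest: 54, 27, 13, 11 bp.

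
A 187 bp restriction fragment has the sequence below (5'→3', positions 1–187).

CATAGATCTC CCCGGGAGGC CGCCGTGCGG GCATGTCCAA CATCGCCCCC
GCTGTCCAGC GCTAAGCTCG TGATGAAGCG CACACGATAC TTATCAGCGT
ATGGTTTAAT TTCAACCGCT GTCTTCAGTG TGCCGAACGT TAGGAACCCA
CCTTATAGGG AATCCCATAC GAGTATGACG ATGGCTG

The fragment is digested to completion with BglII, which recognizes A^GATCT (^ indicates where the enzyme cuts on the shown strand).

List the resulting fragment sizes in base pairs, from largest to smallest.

The BglII site (AGATCT) starts at position 4.
BglII cuts after the first base of each site, so after position 4.
Linear molecule, 1 cut → 2 fragments:
  1–4 → 4 bp
  5–187 → 183 bp
Sorted largest to smallest: 183, 4 bp.

183, 4 bp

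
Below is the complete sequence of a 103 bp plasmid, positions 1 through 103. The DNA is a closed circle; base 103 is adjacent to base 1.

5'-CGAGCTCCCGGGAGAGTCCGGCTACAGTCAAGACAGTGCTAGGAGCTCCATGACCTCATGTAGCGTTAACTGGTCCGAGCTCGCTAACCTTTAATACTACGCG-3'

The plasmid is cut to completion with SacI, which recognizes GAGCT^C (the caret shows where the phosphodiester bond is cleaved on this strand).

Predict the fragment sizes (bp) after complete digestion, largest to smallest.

41, 34, 28 bp

SacI sites (GAGCTC) start at positions 2, 43, 77.
SacI cuts after base 5 of each site (before the last base), so after positions 6, 47, 81.
Circular molecule, 3 cuts → 3 fragments:
  7–47 → 41 bp
  48–81 → 34 bp
  82–103 then 1–6 → 22 + 6 = 28 bp
Sorted largest to smallest: 41, 34, 28 bp.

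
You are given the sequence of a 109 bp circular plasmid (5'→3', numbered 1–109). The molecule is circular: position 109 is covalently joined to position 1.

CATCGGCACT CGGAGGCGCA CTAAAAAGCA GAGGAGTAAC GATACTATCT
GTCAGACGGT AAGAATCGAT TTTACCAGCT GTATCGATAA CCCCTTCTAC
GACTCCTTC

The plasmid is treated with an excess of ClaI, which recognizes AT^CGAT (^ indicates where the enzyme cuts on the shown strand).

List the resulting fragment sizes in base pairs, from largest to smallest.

ClaI sites (ATCGAT) start at positions 65, 83.
ClaI cuts after base 2 of each site, so after positions 66, 84.
Circular molecule, 2 cuts → 2 fragments:
  67–84 → 18 bp
  85–109 then 1–66 → 25 + 66 = 91 bp
Sorted largest to smallest: 91, 18 bp.

91, 18 bp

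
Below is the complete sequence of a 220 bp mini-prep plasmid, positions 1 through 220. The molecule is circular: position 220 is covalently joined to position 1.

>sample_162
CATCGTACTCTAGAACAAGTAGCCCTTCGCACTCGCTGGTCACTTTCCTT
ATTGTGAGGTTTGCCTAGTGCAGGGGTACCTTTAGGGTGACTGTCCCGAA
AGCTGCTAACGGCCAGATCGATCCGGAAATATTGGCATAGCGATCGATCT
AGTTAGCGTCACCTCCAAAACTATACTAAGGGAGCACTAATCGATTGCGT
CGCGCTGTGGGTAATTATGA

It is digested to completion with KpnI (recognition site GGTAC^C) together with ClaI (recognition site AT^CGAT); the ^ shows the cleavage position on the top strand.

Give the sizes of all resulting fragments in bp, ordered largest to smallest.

The KpnI site (GGTACC) starts at position 75.
KpnI cuts after base 5 of each site (before the last base), so after position 79.
ClaI sites (ATCGAT) start at positions 117, 143, 190.
ClaI cuts after base 2 of each site, so after positions 118, 144, 191.
Combined cut positions: 79, 118, 144, 191.
Circular molecule, 4 cuts → 4 fragments:
  80–118 → 39 bp
  119–144 → 26 bp
  145–191 → 47 bp
  192–220 then 1–79 → 29 + 79 = 108 bp
Sorted largest to smallest: 108, 47, 39, 26 bp.

108, 47, 39, 26 bp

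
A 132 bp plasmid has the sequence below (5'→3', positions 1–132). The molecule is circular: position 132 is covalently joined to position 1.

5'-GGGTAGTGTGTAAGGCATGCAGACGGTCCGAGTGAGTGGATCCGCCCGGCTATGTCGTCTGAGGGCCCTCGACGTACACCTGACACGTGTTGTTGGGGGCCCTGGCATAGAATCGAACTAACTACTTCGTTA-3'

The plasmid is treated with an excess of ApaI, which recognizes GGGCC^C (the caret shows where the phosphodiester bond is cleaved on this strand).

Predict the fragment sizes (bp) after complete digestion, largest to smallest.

ApaI sites (GGGCCC) start at positions 63, 97.
ApaI cuts after base 5 of each site (before the last base), so after positions 67, 101.
Circular molecule, 2 cuts → 2 fragments:
  68–101 → 34 bp
  102–132 then 1–67 → 31 + 67 = 98 bp
Sorted largest to smallest: 98, 34 bp.

98, 34 bp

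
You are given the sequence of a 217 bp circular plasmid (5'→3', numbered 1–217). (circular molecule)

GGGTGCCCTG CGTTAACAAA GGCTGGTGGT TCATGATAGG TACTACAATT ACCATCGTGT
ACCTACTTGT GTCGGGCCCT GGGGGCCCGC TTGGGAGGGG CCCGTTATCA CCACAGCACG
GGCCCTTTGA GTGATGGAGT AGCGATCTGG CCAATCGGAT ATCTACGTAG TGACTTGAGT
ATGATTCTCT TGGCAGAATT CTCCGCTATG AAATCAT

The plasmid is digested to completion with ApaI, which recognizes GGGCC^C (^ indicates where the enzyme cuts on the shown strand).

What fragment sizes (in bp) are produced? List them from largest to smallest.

ApaI sites (GGGCCC) start at positions 74, 83, 98, 120.
ApaI cuts after base 5 of each site (before the last base), so after positions 78, 87, 102, 124.
Circular molecule, 4 cuts → 4 fragments:
  79–87 → 9 bp
  88–102 → 15 bp
  103–124 → 22 bp
  125–217 then 1–78 → 93 + 78 = 171 bp
Sorted largest to smallest: 171, 22, 15, 9 bp.

171, 22, 15, 9 bp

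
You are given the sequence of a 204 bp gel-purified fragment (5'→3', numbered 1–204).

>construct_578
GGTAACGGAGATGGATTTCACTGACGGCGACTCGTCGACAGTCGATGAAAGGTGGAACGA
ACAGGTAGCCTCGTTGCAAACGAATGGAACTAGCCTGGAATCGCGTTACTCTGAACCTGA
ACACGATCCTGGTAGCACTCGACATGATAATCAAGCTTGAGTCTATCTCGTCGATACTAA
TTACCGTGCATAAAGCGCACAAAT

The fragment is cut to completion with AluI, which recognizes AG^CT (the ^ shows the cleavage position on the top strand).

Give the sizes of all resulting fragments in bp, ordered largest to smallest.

The AluI site (AGCT) starts at position 154.
AluI cuts after base 2 of each site, so after position 155.
Linear molecule, 1 cut → 2 fragments:
  1–155 → 155 bp
  156–204 → 49 bp
Sorted largest to smallest: 155, 49 bp.

155, 49 bp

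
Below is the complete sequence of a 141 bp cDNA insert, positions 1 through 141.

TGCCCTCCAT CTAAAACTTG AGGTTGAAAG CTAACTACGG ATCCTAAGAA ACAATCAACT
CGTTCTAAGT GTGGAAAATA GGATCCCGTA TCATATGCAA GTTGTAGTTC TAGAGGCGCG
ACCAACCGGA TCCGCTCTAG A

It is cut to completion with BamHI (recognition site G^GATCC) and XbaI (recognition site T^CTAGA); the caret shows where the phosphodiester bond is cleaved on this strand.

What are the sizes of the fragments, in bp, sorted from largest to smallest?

42, 39, 28, 19, 8, 5 bp

BamHI sites (GGATCC) start at positions 39, 81, 128.
BamHI cuts after the first base of each site, so after positions 39, 81, 128.
XbaI sites (TCTAGA) start at positions 109, 136.
XbaI cuts after the first base of each site, so after positions 109, 136.
Combined cut positions: 39, 81, 109, 128, 136.
Linear molecule, 5 cuts → 6 fragments:
  1–39 → 39 bp
  40–81 → 42 bp
  82–109 → 28 bp
  110–128 → 19 bp
  129–136 → 8 bp
  137–141 → 5 bp
Sorted largest to smallest: 42, 39, 28, 19, 8, 5 bp.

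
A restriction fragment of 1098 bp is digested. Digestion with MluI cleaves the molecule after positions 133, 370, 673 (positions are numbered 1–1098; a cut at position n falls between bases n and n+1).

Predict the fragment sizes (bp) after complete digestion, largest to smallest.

Linear molecule, 3 cuts → 4 fragments:
  133 − 0 = 133 bp
  370 − 133 = 237 bp
  673 − 370 = 303 bp
  1098 − 673 = 425 bp
Sorted largest to smallest: 425, 303, 237, 133 bp.

425, 303, 237, 133 bp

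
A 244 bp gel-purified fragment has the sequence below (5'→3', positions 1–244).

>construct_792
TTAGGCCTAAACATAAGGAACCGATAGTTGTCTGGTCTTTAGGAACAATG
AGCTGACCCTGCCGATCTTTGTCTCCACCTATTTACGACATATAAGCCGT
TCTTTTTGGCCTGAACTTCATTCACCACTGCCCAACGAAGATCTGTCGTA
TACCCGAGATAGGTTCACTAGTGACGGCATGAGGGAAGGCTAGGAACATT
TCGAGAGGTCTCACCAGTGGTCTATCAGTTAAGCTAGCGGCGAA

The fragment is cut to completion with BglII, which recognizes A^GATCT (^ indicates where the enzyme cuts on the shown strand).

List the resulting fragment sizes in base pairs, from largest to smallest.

139, 105 bp

The BglII site (AGATCT) starts at position 139.
BglII cuts after the first base of each site, so after position 139.
Linear molecule, 1 cut → 2 fragments:
  1–139 → 139 bp
  140–244 → 105 bp
Sorted largest to smallest: 139, 105 bp.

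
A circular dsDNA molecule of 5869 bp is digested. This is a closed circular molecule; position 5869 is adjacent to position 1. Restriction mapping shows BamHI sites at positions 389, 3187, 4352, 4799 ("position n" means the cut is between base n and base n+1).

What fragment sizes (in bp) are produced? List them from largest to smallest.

2798, 1459, 1165, 447 bp

Circular molecule, 4 cuts → 4 fragments:
  3187 − 389 = 2798 bp
  4352 − 3187 = 1165 bp
  4799 − 4352 = 447 bp
  wrap: 5869 − 4799 + 389 = 1459 bp
Sorted largest to smallest: 2798, 1459, 1165, 447 bp.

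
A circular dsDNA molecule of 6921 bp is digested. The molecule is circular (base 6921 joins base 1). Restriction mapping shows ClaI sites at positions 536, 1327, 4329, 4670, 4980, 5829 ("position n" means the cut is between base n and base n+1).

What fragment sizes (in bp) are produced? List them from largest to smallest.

Circular molecule, 6 cuts → 6 fragments:
  1327 − 536 = 791 bp
  4329 − 1327 = 3002 bp
  4670 − 4329 = 341 bp
  4980 − 4670 = 310 bp
  5829 − 4980 = 849 bp
  wrap: 6921 − 5829 + 536 = 1628 bp
Sorted largest to smallest: 3002, 1628, 849, 791, 341, 310 bp.

3002, 1628, 849, 791, 341, 310 bp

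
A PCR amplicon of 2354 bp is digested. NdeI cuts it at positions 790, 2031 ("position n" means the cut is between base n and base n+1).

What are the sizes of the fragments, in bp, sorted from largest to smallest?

Linear molecule, 2 cuts → 3 fragments:
  790 − 0 = 790 bp
  2031 − 790 = 1241 bp
  2354 − 2031 = 323 bp
Sorted largest to smallest: 1241, 790, 323 bp.

1241, 790, 323 bp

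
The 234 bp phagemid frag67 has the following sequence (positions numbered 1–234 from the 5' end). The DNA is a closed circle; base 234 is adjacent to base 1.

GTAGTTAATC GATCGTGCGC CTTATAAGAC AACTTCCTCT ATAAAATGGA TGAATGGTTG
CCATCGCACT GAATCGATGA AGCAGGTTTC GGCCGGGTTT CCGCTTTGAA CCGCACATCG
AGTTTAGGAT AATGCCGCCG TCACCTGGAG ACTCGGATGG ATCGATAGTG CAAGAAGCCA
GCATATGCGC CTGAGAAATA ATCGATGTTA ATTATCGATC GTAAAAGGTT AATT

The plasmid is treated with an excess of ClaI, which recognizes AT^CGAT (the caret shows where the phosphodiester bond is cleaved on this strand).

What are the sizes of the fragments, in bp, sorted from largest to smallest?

88, 65, 40, 28, 13 bp

ClaI sites (ATCGAT) start at positions 8, 73, 161, 201, 214.
ClaI cuts after base 2 of each site, so after positions 9, 74, 162, 202, 215.
Circular molecule, 5 cuts → 5 fragments:
  10–74 → 65 bp
  75–162 → 88 bp
  163–202 → 40 bp
  203–215 → 13 bp
  216–234 then 1–9 → 19 + 9 = 28 bp
Sorted largest to smallest: 88, 65, 40, 28, 13 bp.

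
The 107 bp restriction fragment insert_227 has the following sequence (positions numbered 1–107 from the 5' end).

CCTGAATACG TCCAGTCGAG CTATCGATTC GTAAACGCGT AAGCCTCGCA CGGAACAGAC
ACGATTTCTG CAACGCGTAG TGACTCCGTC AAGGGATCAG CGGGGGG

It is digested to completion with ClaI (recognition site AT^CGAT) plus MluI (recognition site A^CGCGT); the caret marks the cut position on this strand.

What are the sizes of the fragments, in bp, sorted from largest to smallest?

38, 34, 24, 11 bp

The ClaI site (ATCGAT) starts at position 23.
ClaI cuts after base 2 of each site, so after position 24.
MluI sites (ACGCGT) start at positions 35, 73.
MluI cuts after the first base of each site, so after positions 35, 73.
Combined cut positions: 24, 35, 73.
Linear molecule, 3 cuts → 4 fragments:
  1–24 → 24 bp
  25–35 → 11 bp
  36–73 → 38 bp
  74–107 → 34 bp
Sorted largest to smallest: 38, 34, 24, 11 bp.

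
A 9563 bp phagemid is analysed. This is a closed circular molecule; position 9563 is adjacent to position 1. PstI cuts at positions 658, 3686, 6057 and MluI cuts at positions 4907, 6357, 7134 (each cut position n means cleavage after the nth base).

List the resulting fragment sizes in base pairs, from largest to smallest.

Combined cut positions (sorted): 658, 3686, 4907, 6057, 6357, 7134.
Circular molecule, 6 cuts → 6 fragments:
  3686 − 658 = 3028 bp
  4907 − 3686 = 1221 bp
  6057 − 4907 = 1150 bp
  6357 − 6057 = 300 bp
  7134 − 6357 = 777 bp
  wrap: 9563 − 7134 + 658 = 3087 bp
Sorted largest to smallest: 3087, 3028, 1221, 1150, 777, 300 bp.

3087, 3028, 1221, 1150, 777, 300 bp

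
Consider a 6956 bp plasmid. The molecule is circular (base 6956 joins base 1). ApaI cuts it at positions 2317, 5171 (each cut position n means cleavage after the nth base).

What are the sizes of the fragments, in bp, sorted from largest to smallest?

Circular molecule, 2 cuts → 2 fragments:
  5171 − 2317 = 2854 bp
  wrap: 6956 − 5171 + 2317 = 4102 bp
Sorted largest to smallest: 4102, 2854 bp.

4102, 2854 bp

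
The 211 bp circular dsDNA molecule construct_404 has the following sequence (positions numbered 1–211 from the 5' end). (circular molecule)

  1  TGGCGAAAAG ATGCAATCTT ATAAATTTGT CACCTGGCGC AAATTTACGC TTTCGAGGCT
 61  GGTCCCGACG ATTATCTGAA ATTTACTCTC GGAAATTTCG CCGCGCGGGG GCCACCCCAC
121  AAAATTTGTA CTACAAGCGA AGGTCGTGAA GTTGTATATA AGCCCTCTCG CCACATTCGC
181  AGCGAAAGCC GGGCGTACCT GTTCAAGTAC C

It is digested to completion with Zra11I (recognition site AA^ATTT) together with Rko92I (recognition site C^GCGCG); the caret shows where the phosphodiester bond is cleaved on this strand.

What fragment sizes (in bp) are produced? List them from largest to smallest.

Zra11I sites (AAATTT) start at positions 23, 41, 79, 93, 122.
Zra11I cuts after base 2 of each site, so after positions 24, 42, 80, 94, 123.
The Rko92I site (CGCGCG) starts at position 102.
Rko92I cuts after the first base of each site, so after position 102.
Combined cut positions: 24, 42, 80, 94, 102, 123.
Circular molecule, 6 cuts → 6 fragments:
  25–42 → 18 bp
  43–80 → 38 bp
  81–94 → 14 bp
  95–102 → 8 bp
  103–123 → 21 bp
  124–211 then 1–24 → 88 + 24 = 112 bp
Sorted largest to smallest: 112, 38, 21, 18, 14, 8 bp.

112, 38, 21, 18, 14, 8 bp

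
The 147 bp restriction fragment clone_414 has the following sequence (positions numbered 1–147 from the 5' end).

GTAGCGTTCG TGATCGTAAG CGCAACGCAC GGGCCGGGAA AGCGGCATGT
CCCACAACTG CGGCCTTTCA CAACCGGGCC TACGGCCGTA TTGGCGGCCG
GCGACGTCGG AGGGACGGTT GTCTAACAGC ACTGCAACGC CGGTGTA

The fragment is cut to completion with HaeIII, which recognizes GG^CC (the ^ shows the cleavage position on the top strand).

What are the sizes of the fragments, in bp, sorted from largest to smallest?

50, 33, 30, 15, 12, 7 bp

HaeIII sites (GGCC) start at positions 32, 62, 77, 84, 96.
HaeIII cuts after base 2 of each site, so after positions 33, 63, 78, 85, 97.
Linear molecule, 5 cuts → 6 fragments:
  1–33 → 33 bp
  34–63 → 30 bp
  64–78 → 15 bp
  79–85 → 7 bp
  86–97 → 12 bp
  98–147 → 50 bp
Sorted largest to smallest: 50, 33, 30, 15, 12, 7 bp.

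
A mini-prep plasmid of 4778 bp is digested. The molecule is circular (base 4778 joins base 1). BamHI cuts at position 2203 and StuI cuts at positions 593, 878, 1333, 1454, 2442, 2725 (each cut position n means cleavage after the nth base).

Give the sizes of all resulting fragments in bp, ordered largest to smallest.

Combined cut positions (sorted): 593, 878, 1333, 1454, 2203, 2442, 2725.
Circular molecule, 7 cuts → 7 fragments:
  878 − 593 = 285 bp
  1333 − 878 = 455 bp
  1454 − 1333 = 121 bp
  2203 − 1454 = 749 bp
  2442 − 2203 = 239 bp
  2725 − 2442 = 283 bp
  wrap: 4778 − 2725 + 593 = 2646 bp
Sorted largest to smallest: 2646, 749, 455, 285, 283, 239, 121 bp.

2646, 749, 455, 285, 283, 239, 121 bp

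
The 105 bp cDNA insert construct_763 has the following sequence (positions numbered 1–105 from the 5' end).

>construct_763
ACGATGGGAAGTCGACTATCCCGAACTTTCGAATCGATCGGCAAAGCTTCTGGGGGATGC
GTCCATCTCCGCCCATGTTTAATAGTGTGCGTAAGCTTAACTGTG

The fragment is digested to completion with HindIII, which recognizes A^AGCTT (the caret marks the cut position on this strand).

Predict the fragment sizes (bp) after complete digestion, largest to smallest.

HindIII sites (AAGCTT) start at positions 44, 93.
HindIII cuts after the first base of each site, so after positions 44, 93.
Linear molecule, 2 cuts → 3 fragments:
  1–44 → 44 bp
  45–93 → 49 bp
  94–105 → 12 bp
Sorted largest to smallest: 49, 44, 12 bp.

49, 44, 12 bp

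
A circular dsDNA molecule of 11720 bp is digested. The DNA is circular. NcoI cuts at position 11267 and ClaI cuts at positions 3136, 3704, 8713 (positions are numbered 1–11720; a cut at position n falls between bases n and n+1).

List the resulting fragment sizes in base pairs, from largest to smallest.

5009, 3589, 2554, 568 bp

Combined cut positions (sorted): 3136, 3704, 8713, 11267.
Circular molecule, 4 cuts → 4 fragments:
  3704 − 3136 = 568 bp
  8713 − 3704 = 5009 bp
  11267 − 8713 = 2554 bp
  wrap: 11720 − 11267 + 3136 = 3589 bp
Sorted largest to smallest: 5009, 3589, 2554, 568 bp.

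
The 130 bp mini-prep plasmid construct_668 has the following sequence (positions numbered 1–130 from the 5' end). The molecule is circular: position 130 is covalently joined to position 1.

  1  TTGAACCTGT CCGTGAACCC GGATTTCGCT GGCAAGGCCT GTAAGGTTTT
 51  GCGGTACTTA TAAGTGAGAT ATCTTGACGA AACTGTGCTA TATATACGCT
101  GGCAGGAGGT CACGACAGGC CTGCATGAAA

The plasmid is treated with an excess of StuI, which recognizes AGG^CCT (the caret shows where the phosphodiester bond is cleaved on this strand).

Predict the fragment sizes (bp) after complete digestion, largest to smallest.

StuI sites (AGGCCT) start at positions 35, 117.
StuI cuts after base 3 of each site, so after positions 37, 119.
Circular molecule, 2 cuts → 2 fragments:
  38–119 → 82 bp
  120–130 then 1–37 → 11 + 37 = 48 bp
Sorted largest to smallest: 82, 48 bp.

82, 48 bp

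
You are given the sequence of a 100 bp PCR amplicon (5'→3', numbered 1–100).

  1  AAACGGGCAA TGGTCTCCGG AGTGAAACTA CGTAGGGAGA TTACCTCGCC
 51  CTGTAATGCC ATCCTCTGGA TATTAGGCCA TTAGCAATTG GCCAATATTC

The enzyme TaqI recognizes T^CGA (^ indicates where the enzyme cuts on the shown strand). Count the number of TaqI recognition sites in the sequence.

0

No occurrence of TCGA is present in the sequence.
TaqI does not cut: 0 sites.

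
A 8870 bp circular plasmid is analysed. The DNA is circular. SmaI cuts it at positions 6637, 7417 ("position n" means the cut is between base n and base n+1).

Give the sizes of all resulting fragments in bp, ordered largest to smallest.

Circular molecule, 2 cuts → 2 fragments:
  7417 − 6637 = 780 bp
  wrap: 8870 − 7417 + 6637 = 8090 bp
Sorted largest to smallest: 8090, 780 bp.

8090, 780 bp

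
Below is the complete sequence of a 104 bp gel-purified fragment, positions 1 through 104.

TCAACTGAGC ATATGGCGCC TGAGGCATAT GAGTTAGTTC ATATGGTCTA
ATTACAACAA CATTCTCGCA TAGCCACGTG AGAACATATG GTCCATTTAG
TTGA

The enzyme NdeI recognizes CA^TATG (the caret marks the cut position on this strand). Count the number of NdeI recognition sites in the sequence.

CATATG occurs starting at positions 10, 26, 40, 85.
NdeI cuts at 4 sites.

4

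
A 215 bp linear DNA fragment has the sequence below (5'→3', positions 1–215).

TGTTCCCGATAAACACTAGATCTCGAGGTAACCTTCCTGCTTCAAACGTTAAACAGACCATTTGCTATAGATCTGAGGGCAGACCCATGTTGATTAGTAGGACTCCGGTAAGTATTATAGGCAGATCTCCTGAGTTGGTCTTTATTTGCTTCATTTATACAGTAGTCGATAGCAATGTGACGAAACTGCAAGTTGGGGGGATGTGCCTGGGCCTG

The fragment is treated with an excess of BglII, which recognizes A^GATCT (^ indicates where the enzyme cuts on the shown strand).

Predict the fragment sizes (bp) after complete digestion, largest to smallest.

BglII sites (AGATCT) start at positions 18, 69, 123.
BglII cuts after the first base of each site, so after positions 18, 69, 123.
Linear molecule, 3 cuts → 4 fragments:
  1–18 → 18 bp
  19–69 → 51 bp
  70–123 → 54 bp
  124–215 → 92 bp
Sorted largest to smallest: 92, 54, 51, 18 bp.

92, 54, 51, 18 bp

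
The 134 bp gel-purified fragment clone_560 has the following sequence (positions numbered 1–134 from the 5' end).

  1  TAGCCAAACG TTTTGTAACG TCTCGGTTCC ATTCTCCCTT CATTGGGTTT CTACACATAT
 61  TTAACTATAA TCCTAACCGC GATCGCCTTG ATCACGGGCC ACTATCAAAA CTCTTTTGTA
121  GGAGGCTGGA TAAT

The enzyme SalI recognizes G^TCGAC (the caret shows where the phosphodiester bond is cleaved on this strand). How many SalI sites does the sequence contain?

0

No occurrence of GTCGAC is present in the sequence.
SalI does not cut: 0 sites.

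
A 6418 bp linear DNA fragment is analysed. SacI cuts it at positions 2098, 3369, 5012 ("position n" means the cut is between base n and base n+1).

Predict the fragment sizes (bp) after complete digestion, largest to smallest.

Linear molecule, 3 cuts → 4 fragments:
  2098 − 0 = 2098 bp
  3369 − 2098 = 1271 bp
  5012 − 3369 = 1643 bp
  6418 − 5012 = 1406 bp
Sorted largest to smallest: 2098, 1643, 1406, 1271 bp.

2098, 1643, 1406, 1271 bp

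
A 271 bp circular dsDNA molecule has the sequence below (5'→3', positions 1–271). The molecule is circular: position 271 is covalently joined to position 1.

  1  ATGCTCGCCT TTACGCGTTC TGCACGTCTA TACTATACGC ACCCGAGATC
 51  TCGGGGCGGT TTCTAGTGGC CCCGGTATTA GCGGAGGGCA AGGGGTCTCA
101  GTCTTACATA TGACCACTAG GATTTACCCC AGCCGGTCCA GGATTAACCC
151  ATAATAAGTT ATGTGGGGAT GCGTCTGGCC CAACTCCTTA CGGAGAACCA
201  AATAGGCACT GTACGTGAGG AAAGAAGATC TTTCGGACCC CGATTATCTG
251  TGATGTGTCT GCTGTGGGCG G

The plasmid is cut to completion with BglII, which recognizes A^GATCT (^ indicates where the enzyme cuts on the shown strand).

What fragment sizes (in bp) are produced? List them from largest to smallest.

180, 91 bp

BglII sites (AGATCT) start at positions 46, 226.
BglII cuts after the first base of each site, so after positions 46, 226.
Circular molecule, 2 cuts → 2 fragments:
  47–226 → 180 bp
  227–271 then 1–46 → 45 + 46 = 91 bp
Sorted largest to smallest: 180, 91 bp.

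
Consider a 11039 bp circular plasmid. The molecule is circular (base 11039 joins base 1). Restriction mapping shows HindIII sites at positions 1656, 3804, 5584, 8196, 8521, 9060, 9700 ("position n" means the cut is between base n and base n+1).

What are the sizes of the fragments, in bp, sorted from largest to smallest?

2995, 2612, 2148, 1780, 640, 539, 325 bp

Circular molecule, 7 cuts → 7 fragments:
  3804 − 1656 = 2148 bp
  5584 − 3804 = 1780 bp
  8196 − 5584 = 2612 bp
  8521 − 8196 = 325 bp
  9060 − 8521 = 539 bp
  9700 − 9060 = 640 bp
  wrap: 11039 − 9700 + 1656 = 2995 bp
Sorted largest to smallest: 2995, 2612, 2148, 1780, 640, 539, 325 bp.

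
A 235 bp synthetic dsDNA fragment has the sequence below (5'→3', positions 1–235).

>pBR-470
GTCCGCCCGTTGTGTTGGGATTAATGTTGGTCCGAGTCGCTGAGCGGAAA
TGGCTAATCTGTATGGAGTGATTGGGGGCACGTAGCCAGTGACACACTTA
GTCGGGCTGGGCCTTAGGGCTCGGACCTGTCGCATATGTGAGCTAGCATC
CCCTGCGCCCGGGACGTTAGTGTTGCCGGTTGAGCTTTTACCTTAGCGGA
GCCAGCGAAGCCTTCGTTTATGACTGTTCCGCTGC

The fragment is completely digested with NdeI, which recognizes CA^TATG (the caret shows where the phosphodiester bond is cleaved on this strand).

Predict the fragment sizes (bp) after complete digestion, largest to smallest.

The NdeI site (CATATG) starts at position 133.
NdeI cuts after base 2 of each site, so after position 134.
Linear molecule, 1 cut → 2 fragments:
  1–134 → 134 bp
  135–235 → 101 bp
Sorted largest to smallest: 134, 101 bp.

134, 101 bp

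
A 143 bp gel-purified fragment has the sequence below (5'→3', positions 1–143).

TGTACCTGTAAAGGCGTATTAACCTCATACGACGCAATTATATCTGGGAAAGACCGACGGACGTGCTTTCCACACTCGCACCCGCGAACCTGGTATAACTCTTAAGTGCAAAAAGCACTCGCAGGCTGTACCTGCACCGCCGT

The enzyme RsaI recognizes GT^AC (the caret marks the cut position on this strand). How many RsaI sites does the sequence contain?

GTAC occurs starting at positions 2, 128.
RsaI cuts at 2 sites.

2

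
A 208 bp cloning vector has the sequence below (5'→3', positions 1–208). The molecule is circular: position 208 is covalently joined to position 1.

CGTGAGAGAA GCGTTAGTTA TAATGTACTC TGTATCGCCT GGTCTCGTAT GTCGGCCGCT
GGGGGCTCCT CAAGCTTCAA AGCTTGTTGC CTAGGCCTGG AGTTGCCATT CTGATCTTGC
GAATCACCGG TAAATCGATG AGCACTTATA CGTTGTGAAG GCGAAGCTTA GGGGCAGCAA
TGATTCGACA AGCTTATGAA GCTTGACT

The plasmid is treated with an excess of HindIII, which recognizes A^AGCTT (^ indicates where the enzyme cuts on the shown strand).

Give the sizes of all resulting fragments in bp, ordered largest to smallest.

HindIII sites (AAGCTT) start at positions 72, 80, 164, 190, 199.
HindIII cuts after the first base of each site, so after positions 72, 80, 164, 190, 199.
Circular molecule, 5 cuts → 5 fragments:
  73–80 → 8 bp
  81–164 → 84 bp
  165–190 → 26 bp
  191–199 → 9 bp
  200–208 then 1–72 → 9 + 72 = 81 bp
Sorted largest to smallest: 84, 81, 26, 9, 8 bp.

84, 81, 26, 9, 8 bp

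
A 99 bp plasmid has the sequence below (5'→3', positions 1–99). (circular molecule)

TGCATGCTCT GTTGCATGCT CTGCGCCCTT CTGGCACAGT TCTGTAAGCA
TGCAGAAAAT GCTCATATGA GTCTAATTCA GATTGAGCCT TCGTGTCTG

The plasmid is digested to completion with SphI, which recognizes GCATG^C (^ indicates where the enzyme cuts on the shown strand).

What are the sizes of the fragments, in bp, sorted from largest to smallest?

53, 34, 12 bp

SphI sites (GCATGC) start at positions 2, 14, 48.
SphI cuts after base 5 of each site (before the last base), so after positions 6, 18, 52.
Circular molecule, 3 cuts → 3 fragments:
  7–18 → 12 bp
  19–52 → 34 bp
  53–99 then 1–6 → 47 + 6 = 53 bp
Sorted largest to smallest: 53, 34, 12 bp.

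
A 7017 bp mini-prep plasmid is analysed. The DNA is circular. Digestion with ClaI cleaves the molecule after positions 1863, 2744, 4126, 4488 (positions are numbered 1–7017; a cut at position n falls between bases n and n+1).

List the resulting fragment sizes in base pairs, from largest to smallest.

4392, 1382, 881, 362 bp

Circular molecule, 4 cuts → 4 fragments:
  2744 − 1863 = 881 bp
  4126 − 2744 = 1382 bp
  4488 − 4126 = 362 bp
  wrap: 7017 − 4488 + 1863 = 4392 bp
Sorted largest to smallest: 4392, 1382, 881, 362 bp.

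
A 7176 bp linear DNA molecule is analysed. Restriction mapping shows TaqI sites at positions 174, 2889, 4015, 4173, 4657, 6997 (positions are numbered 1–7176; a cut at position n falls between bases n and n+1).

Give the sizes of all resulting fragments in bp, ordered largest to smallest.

Linear molecule, 6 cuts → 7 fragments:
  174 − 0 = 174 bp
  2889 − 174 = 2715 bp
  4015 − 2889 = 1126 bp
  4173 − 4015 = 158 bp
  4657 − 4173 = 484 bp
  6997 − 4657 = 2340 bp
  7176 − 6997 = 179 bp
Sorted largest to smallest: 2715, 2340, 1126, 484, 179, 174, 158 bp.

2715, 2340, 1126, 484, 179, 174, 158 bp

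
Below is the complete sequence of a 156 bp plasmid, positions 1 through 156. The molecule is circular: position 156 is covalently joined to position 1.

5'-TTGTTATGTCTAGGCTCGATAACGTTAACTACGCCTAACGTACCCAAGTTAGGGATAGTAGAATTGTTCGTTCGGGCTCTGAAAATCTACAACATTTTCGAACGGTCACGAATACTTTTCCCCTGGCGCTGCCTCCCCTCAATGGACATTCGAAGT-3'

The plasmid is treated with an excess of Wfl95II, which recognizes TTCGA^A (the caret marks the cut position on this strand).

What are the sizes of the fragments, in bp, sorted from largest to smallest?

104, 52 bp

Wfl95II sites (TTCGAA) start at positions 97, 149.
Wfl95II cuts after base 5 of each site (before the last base), so after positions 101, 153.
Circular molecule, 2 cuts → 2 fragments:
  102–153 → 52 bp
  154–156 then 1–101 → 3 + 101 = 104 bp
Sorted largest to smallest: 104, 52 bp.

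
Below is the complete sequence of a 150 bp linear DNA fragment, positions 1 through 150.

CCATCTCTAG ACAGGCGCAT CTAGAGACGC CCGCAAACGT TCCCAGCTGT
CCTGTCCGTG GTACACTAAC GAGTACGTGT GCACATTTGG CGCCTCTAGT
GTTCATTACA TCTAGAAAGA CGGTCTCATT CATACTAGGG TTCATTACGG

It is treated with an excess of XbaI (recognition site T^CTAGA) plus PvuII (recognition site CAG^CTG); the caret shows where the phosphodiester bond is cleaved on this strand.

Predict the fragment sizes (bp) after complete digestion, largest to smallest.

XbaI sites (TCTAGA) start at positions 6, 20, 111.
XbaI cuts after the first base of each site, so after positions 6, 20, 111.
The PvuII site (CAGCTG) starts at position 44.
PvuII cuts after base 3 of each site, so after position 46.
Combined cut positions: 6, 20, 46, 111.
Linear molecule, 4 cuts → 5 fragments:
  1–6 → 6 bp
  7–20 → 14 bp
  21–46 → 26 bp
  47–111 → 65 bp
  112–150 → 39 bp
Sorted largest to smallest: 65, 39, 26, 14, 6 bp.

65, 39, 26, 14, 6 bp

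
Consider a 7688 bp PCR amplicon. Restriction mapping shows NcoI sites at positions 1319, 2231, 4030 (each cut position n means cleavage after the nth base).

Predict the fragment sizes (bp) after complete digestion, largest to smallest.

3658, 1799, 1319, 912 bp

Linear molecule, 3 cuts → 4 fragments:
  1319 − 0 = 1319 bp
  2231 − 1319 = 912 bp
  4030 − 2231 = 1799 bp
  7688 − 4030 = 3658 bp
Sorted largest to smallest: 3658, 1799, 1319, 912 bp.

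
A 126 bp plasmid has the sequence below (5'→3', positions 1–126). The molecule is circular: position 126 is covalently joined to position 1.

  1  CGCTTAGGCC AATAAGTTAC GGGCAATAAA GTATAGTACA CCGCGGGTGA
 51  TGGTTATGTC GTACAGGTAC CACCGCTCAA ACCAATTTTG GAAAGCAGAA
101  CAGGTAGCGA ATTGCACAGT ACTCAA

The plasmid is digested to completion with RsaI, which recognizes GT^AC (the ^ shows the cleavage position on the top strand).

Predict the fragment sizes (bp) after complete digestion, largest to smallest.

52, 43, 25, 6 bp

RsaI sites (GTAC) start at positions 36, 61, 67, 119.
RsaI cuts after base 2 of each site, so after positions 37, 62, 68, 120.
Circular molecule, 4 cuts → 4 fragments:
  38–62 → 25 bp
  63–68 → 6 bp
  69–120 → 52 bp
  121–126 then 1–37 → 6 + 37 = 43 bp
Sorted largest to smallest: 52, 43, 25, 6 bp.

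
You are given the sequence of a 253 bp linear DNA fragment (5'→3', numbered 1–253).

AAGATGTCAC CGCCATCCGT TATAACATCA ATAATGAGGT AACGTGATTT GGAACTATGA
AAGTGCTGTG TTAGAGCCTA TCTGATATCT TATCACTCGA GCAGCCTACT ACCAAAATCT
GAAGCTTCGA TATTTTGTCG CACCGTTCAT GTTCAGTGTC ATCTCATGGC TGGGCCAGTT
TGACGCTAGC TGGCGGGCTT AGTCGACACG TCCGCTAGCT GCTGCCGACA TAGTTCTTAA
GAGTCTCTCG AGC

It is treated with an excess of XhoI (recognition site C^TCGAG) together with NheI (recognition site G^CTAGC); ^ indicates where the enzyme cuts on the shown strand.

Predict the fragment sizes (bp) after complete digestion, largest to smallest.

XhoI sites (CTCGAG) start at positions 96, 247.
XhoI cuts after the first base of each site, so after positions 96, 247.
NheI sites (GCTAGC) start at positions 185, 214.
NheI cuts after the first base of each site, so after positions 185, 214.
Combined cut positions: 96, 185, 214, 247.
Linear molecule, 4 cuts → 5 fragments:
  1–96 → 96 bp
  97–185 → 89 bp
  186–214 → 29 bp
  215–247 → 33 bp
  248–253 → 6 bp
Sorted largest to smallest: 96, 89, 33, 29, 6 bp.

96, 89, 33, 29, 6 bp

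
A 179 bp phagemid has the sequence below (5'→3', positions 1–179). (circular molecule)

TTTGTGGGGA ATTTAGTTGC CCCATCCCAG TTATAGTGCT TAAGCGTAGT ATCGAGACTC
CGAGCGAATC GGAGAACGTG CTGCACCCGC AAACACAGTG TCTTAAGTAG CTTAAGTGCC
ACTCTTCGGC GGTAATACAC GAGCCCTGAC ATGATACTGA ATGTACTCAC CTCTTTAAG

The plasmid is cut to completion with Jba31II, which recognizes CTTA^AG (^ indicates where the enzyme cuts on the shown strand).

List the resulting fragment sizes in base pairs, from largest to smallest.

Jba31II sites (CTTAAG) start at positions 39, 102, 111.
Jba31II cuts after base 4 of each site, so after positions 42, 105, 114.
Circular molecule, 3 cuts → 3 fragments:
  43–105 → 63 bp
  106–114 → 9 bp
  115–179 then 1–42 → 65 + 42 = 107 bp
Sorted largest to smallest: 107, 63, 9 bp.

107, 63, 9 bp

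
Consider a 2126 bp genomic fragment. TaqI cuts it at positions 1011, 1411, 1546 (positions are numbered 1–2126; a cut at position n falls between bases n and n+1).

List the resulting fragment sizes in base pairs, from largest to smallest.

1011, 580, 400, 135 bp

Linear molecule, 3 cuts → 4 fragments:
  1011 − 0 = 1011 bp
  1411 − 1011 = 400 bp
  1546 − 1411 = 135 bp
  2126 − 1546 = 580 bp
Sorted largest to smallest: 1011, 580, 400, 135 bp.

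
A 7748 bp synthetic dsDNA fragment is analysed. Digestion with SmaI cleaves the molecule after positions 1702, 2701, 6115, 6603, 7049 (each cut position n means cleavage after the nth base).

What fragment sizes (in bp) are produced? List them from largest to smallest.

3414, 1702, 999, 699, 488, 446 bp

Linear molecule, 5 cuts → 6 fragments:
  1702 − 0 = 1702 bp
  2701 − 1702 = 999 bp
  6115 − 2701 = 3414 bp
  6603 − 6115 = 488 bp
  7049 − 6603 = 446 bp
  7748 − 7049 = 699 bp
Sorted largest to smallest: 3414, 1702, 999, 699, 488, 446 bp.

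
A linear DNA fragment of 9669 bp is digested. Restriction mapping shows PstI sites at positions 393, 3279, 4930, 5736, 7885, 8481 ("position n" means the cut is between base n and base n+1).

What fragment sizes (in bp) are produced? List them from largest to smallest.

2886, 2149, 1651, 1188, 806, 596, 393 bp

Linear molecule, 6 cuts → 7 fragments:
  393 − 0 = 393 bp
  3279 − 393 = 2886 bp
  4930 − 3279 = 1651 bp
  5736 − 4930 = 806 bp
  7885 − 5736 = 2149 bp
  8481 − 7885 = 596 bp
  9669 − 8481 = 1188 bp
Sorted largest to smallest: 2886, 2149, 1651, 1188, 806, 596, 393 bp.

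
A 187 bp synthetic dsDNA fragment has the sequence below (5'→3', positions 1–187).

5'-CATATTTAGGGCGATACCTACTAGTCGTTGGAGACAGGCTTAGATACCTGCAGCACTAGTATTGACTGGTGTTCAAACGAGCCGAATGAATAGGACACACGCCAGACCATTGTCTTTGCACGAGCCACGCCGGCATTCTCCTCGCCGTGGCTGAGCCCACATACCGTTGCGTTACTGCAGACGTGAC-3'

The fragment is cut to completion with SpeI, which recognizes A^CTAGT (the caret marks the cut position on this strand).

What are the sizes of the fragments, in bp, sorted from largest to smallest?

132, 35, 20 bp

SpeI sites (ACTAGT) start at positions 20, 55.
SpeI cuts after the first base of each site, so after positions 20, 55.
Linear molecule, 2 cuts → 3 fragments:
  1–20 → 20 bp
  21–55 → 35 bp
  56–187 → 132 bp
Sorted largest to smallest: 132, 35, 20 bp.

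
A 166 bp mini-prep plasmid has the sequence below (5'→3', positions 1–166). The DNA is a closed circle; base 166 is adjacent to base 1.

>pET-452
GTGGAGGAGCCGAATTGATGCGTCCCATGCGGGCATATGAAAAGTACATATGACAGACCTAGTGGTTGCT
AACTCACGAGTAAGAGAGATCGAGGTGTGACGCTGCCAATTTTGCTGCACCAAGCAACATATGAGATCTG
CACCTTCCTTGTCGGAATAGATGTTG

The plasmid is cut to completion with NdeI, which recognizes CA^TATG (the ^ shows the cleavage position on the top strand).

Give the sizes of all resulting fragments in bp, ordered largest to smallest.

81, 72, 13 bp

NdeI sites (CATATG) start at positions 34, 47, 128.
NdeI cuts after base 2 of each site, so after positions 35, 48, 129.
Circular molecule, 3 cuts → 3 fragments:
  36–48 → 13 bp
  49–129 → 81 bp
  130–166 then 1–35 → 37 + 35 = 72 bp
Sorted largest to smallest: 81, 72, 13 bp.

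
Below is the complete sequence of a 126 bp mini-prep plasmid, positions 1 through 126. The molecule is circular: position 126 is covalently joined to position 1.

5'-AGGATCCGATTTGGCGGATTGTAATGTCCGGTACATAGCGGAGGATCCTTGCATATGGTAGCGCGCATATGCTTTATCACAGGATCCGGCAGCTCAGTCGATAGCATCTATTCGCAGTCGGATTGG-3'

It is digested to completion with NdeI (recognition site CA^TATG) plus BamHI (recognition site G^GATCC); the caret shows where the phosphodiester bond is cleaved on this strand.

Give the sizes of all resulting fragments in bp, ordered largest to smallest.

46, 41, 15, 14, 10 bp

NdeI sites (CATATG) start at positions 52, 66.
NdeI cuts after base 2 of each site, so after positions 53, 67.
BamHI sites (GGATCC) start at positions 2, 43, 82.
BamHI cuts after the first base of each site, so after positions 2, 43, 82.
Combined cut positions: 2, 43, 53, 67, 82.
Circular molecule, 5 cuts → 5 fragments:
  3–43 → 41 bp
  44–53 → 10 bp
  54–67 → 14 bp
  68–82 → 15 bp
  83–126 then 1–2 → 44 + 2 = 46 bp
Sorted largest to smallest: 46, 41, 15, 14, 10 bp.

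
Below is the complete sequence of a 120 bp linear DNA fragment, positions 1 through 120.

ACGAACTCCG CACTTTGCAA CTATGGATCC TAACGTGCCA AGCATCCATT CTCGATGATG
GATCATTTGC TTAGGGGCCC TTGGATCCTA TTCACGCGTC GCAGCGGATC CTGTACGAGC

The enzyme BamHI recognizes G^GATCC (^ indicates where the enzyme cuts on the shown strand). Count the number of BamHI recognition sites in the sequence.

GGATCC occurs starting at positions 25, 83, 106.
BamHI cuts at 3 sites.

3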